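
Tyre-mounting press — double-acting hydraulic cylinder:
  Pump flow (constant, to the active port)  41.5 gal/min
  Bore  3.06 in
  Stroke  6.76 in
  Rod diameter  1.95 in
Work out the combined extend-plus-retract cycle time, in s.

Cap-side area A_cap = π/4 × (3.06 in)² = 7.354 in^2
Rod-side annular area A_ann = π/4 × (3.06² − 1.95²) = 4.368 in^2
t_ext = A_cap·L/Q = 0.3112 s
t_ret = A_ann·L/Q = 0.1848 s
t_cycle = t_ext + t_ret

t ≈ 0.496 s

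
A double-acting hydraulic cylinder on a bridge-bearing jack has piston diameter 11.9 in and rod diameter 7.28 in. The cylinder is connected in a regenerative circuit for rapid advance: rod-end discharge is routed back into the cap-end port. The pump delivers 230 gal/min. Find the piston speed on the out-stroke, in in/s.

v ≈ 21.3 in/s

In regeneration the rod-end outflow joins the pump flow into the cap end, so the net volume the pump must supply per unit advance equals the rod cross-section area.
Rod cross-section A_rod = π/4 × (7.28 in)² = 41.62 in^2
v = Q_pump / A_rod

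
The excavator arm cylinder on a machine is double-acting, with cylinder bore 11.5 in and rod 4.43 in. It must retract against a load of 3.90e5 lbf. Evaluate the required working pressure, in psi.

Rod-side annular area A_ann = π/4 × (11.5² − 4.43²) = 88.46 in^2
Retraction: pressure acts on the annular area.
P = F / A = 3.90e5 lbf / A

P ≈ 4410 psi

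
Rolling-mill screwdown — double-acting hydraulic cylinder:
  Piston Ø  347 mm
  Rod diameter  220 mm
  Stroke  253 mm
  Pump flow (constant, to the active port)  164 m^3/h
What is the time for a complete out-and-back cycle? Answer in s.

Cap-side area A_cap = π/4 × (347 mm)² = 94570 mm^2
Rod-side annular area A_ann = π/4 × (347² − 220²) = 56560 mm^2
t_ext = A_cap·L/Q = 0.5252 s
t_ret = A_ann·L/Q = 0.3141 s
t_cycle = t_ext + t_ret

t ≈ 0.839 s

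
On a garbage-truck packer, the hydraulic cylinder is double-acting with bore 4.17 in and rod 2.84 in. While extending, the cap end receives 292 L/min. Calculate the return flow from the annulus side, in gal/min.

Q_out ≈ 41.4 gal/min

Cap-side area A_cap = π/4 × (4.17 in)² = 13.66 in^2
Rod-side annular area A_ann = π/4 × (4.17² − 2.84²) = 7.323 in^2
Piston speed v = Q_in/A_cap; rod-end outflow Q_out = v × A_ann = Q_in × A_ann/A_cap.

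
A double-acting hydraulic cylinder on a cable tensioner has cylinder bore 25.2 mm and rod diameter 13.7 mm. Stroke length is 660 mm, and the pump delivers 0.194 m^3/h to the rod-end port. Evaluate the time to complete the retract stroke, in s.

t ≈ 4.30 s

Rod-side annular area A_ann = π/4 × (25.2² − 13.7²) = 351.3 mm^2
Swept volume V = A × L; t = V / Q = A·L / Q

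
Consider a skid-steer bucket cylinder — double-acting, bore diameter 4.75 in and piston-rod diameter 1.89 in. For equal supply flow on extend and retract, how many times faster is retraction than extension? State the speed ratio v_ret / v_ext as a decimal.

v_ret/v_ext ≈ 1.19

Cap-side area A_cap = π/4 × (4.75 in)² = 17.72 in^2
Rod-side annular area A_ann = π/4 × (4.75² − 1.89²) = 14.92 in^2
For equal Q, v ∝ 1/A, so v_ret/v_ext = A_cap/A_ann.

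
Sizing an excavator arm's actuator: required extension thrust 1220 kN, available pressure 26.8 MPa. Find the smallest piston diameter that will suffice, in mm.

D ≈ 241 mm

Extension force acts on the full piston face: F = P × (π/4)D².
D = √(4F / (πP)) = √(4 × 1220 kN / (π × 26.8 MPa))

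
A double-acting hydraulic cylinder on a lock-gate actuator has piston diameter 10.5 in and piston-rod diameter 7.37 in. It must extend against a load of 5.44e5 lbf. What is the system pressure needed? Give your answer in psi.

Cap-side area A_cap = π/4 × (10.5 in)² = 86.59 in^2
P = F / A = 5.44e5 lbf / A

P ≈ 6280 psi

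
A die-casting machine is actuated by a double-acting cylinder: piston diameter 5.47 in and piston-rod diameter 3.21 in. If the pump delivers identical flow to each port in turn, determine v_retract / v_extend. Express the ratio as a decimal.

v_ret/v_ext ≈ 1.53

Cap-side area A_cap = π/4 × (5.47 in)² = 23.50 in^2
Rod-side annular area A_ann = π/4 × (5.47² − 3.21²) = 15.41 in^2
For equal Q, v ∝ 1/A, so v_ret/v_ext = A_cap/A_ann.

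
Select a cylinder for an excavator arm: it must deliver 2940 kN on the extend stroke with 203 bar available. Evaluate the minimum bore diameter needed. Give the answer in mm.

Extension force acts on the full piston face: F = P × (π/4)D².
D = √(4F / (πP)) = √(4 × 2940 kN / (π × 203 bar))

D ≈ 429 mm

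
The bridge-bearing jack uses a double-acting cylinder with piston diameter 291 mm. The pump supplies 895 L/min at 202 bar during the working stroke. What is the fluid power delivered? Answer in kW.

W ≈ 301 kW

Hydraulic power = P × Q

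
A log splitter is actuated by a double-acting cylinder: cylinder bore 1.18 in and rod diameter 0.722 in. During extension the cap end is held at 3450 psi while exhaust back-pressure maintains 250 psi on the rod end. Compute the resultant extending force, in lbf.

Cap-side area A_cap = π/4 × (1.18 in)² = 1.094 in^2
Rod-side annular area A_ann = π/4 × (1.18² − 0.722²) = 0.6842 in^2
Net thrust = P_cap·A_cap − P_rod·A_ann = 3773 lbf − 171.0 lbf

F ≈ 3600 lbf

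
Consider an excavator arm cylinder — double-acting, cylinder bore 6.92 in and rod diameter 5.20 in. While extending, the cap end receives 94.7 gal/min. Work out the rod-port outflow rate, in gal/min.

Q_out ≈ 41.2 gal/min

Cap-side area A_cap = π/4 × (6.92 in)² = 37.61 in^2
Rod-side annular area A_ann = π/4 × (6.92² − 5.20²) = 16.37 in^2
Piston speed v = Q_in/A_cap; rod-end outflow Q_out = v × A_ann = Q_in × A_ann/A_cap.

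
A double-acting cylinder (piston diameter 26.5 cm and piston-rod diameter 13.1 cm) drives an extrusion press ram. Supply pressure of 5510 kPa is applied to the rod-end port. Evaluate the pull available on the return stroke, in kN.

F ≈ 230 kN

Rod-side annular area A_ann = π/4 × (26.5² − 13.1²) = 416.8 cm^2
On retraction the pressure acts on the annular area (bore minus rod).
F = P × A_ann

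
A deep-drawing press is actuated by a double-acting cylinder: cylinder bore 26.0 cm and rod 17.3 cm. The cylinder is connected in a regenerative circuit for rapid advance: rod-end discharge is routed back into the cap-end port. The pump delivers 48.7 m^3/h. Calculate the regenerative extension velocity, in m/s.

v ≈ 0.575 m/s

In regeneration the rod-end outflow joins the pump flow into the cap end, so the net volume the pump must supply per unit advance equals the rod cross-section area.
Rod cross-section A_rod = π/4 × (17.3 cm)² = 235.1 cm^2
v = Q_pump / A_rod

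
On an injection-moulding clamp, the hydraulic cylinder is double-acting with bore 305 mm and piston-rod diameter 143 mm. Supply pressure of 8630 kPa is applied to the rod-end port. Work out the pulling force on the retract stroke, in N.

Rod-side annular area A_ann = π/4 × (305² − 143²) = 57000 mm^2
On retraction the pressure acts on the annular area (bore minus rod).
F = P × A_ann

F ≈ 4.92e5 N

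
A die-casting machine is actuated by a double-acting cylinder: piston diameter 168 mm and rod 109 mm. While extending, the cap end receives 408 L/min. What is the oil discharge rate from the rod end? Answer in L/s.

Q_out ≈ 3.94 L/s

Cap-side area A_cap = π/4 × (168 mm)² = 22170 mm^2
Rod-side annular area A_ann = π/4 × (168² − 109²) = 12840 mm^2
Piston speed v = Q_in/A_cap; rod-end outflow Q_out = v × A_ann = Q_in × A_ann/A_cap.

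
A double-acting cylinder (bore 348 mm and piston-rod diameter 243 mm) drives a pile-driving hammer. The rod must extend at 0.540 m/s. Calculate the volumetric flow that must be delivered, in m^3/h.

Q ≈ 185 m^3/h

Cap-side area A_cap = π/4 × (348 mm)² = 95110 mm^2
Q = A × v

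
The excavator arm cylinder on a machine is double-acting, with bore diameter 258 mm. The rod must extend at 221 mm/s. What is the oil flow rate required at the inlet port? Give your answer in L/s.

Q ≈ 11.6 L/s

Cap-side area A_cap = π/4 × (258 mm)² = 52280 mm^2
Q = A × v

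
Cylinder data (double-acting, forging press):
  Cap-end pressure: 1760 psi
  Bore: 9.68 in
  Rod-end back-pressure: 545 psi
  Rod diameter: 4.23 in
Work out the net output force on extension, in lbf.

F ≈ 97100 lbf

Cap-side area A_cap = π/4 × (9.68 in)² = 73.59 in^2
Rod-side annular area A_ann = π/4 × (9.68² − 4.23²) = 59.54 in^2
Net thrust = P_cap·A_cap − P_rod·A_ann = 1.295e5 lbf − 32450 lbf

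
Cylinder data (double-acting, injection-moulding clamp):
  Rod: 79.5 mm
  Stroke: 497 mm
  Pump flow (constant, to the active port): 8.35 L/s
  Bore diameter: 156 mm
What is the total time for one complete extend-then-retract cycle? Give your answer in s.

t ≈ 1.98 s

Cap-side area A_cap = π/4 × (156 mm)² = 19110 mm^2
Rod-side annular area A_ann = π/4 × (156² − 79.5²) = 14150 mm^2
t_ext = A_cap·L/Q = 1.138 s
t_ret = A_ann·L/Q = 0.8422 s
t_cycle = t_ext + t_ret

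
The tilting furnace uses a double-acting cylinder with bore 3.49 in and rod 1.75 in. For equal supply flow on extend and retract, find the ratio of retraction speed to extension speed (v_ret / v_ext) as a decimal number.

Cap-side area A_cap = π/4 × (3.49 in)² = 9.566 in^2
Rod-side annular area A_ann = π/4 × (3.49² − 1.75²) = 7.161 in^2
For equal Q, v ∝ 1/A, so v_ret/v_ext = A_cap/A_ann.

v_ret/v_ext ≈ 1.34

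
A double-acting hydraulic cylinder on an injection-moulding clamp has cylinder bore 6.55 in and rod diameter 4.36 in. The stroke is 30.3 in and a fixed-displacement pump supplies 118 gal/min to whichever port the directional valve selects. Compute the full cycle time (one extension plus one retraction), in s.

t ≈ 3.50 s

Cap-side area A_cap = π/4 × (6.55 in)² = 33.70 in^2
Rod-side annular area A_ann = π/4 × (6.55² − 4.36²) = 18.77 in^2
t_ext = A_cap·L/Q = 2.247 s
t_ret = A_ann·L/Q = 1.252 s
t_cycle = t_ext + t_ret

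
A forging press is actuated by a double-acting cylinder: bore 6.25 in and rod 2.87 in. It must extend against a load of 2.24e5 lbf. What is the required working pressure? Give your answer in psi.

Cap-side area A_cap = π/4 × (6.25 in)² = 30.68 in^2
P = F / A = 2.24e5 lbf / A

P ≈ 7300 psi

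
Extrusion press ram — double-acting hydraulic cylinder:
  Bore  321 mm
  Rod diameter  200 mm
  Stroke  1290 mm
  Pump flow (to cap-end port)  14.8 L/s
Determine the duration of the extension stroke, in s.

t ≈ 7.05 s

Cap-side area A_cap = π/4 × (321 mm)² = 80930 mm^2
Swept volume V = A × L; t = V / Q = A·L / Q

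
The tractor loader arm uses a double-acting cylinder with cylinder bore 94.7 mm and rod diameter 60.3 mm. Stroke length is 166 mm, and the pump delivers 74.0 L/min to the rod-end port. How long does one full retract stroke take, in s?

t ≈ 0.564 s

Rod-side annular area A_ann = π/4 × (94.7² − 60.3²) = 4188 mm^2
Swept volume V = A × L; t = V / Q = A·L / Q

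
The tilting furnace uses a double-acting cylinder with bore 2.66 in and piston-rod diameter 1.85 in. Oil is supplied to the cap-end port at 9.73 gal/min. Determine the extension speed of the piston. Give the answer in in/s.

v ≈ 6.74 in/s

Cap-side area A_cap = π/4 × (2.66 in)² = 5.557 in^2
v = Q / A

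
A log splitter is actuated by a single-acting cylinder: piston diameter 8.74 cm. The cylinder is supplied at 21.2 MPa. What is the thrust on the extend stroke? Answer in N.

Cap-side area A_cap = π/4 × (8.74 cm)² = 59.99 cm^2
F = P × A_cap = 21.2 MPa × A_cap

F ≈ 1.27e5 N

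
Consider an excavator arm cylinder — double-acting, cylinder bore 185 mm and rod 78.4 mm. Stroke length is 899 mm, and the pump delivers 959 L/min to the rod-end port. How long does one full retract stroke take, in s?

t ≈ 1.24 s

Rod-side annular area A_ann = π/4 × (185² − 78.4²) = 22050 mm^2
Swept volume V = A × L; t = V / Q = A·L / Q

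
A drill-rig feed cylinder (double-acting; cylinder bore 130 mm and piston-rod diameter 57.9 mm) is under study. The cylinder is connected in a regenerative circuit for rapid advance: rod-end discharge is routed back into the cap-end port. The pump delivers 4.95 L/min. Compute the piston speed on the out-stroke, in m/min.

v ≈ 1.88 m/min

In regeneration the rod-end outflow joins the pump flow into the cap end, so the net volume the pump must supply per unit advance equals the rod cross-section area.
Rod cross-section A_rod = π/4 × (57.9 mm)² = 2633 mm^2
v = Q_pump / A_rod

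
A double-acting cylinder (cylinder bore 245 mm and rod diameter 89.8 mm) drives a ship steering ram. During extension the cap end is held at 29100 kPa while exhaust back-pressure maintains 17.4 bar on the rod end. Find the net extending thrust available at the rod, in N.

F ≈ 1.30e6 N

Cap-side area A_cap = π/4 × (245 mm)² = 47140 mm^2
Rod-side annular area A_ann = π/4 × (245² − 89.8²) = 40810 mm^2
Net thrust = P_cap·A_cap − P_rod·A_ann = 1.372e6 N − 71010 N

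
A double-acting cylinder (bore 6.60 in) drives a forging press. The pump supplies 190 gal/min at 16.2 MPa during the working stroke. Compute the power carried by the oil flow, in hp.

W ≈ 260 hp

Hydraulic power = P × Q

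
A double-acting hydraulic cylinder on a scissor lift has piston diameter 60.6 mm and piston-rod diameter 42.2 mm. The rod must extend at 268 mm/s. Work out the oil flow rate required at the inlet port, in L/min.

Cap-side area A_cap = π/4 × (60.6 mm)² = 2884 mm^2
Q = A × v

Q ≈ 46.4 L/min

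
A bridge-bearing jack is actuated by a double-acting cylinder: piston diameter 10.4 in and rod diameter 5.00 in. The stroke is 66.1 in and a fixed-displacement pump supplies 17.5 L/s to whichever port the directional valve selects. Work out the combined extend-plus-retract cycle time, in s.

t ≈ 9.30 s

Cap-side area A_cap = π/4 × (10.4 in)² = 84.95 in^2
Rod-side annular area A_ann = π/4 × (10.4² − 5.00²) = 65.31 in^2
t_ext = A_cap·L/Q = 5.258 s
t_ret = A_ann·L/Q = 4.043 s
t_cycle = t_ext + t_ret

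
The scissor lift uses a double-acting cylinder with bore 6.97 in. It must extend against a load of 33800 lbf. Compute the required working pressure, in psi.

Cap-side area A_cap = π/4 × (6.97 in)² = 38.16 in^2
P = F / A = 33800 lbf / A

P ≈ 886 psi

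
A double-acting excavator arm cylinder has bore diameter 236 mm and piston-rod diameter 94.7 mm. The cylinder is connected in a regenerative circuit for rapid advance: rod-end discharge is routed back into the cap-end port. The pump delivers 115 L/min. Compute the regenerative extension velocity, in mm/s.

v ≈ 272 mm/s

In regeneration the rod-end outflow joins the pump flow into the cap end, so the net volume the pump must supply per unit advance equals the rod cross-section area.
Rod cross-section A_rod = π/4 × (94.7 mm)² = 7044 mm^2
v = Q_pump / A_rod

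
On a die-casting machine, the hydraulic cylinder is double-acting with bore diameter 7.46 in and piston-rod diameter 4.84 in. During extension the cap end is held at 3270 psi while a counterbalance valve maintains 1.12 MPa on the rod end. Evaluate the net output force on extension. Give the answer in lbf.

Cap-side area A_cap = π/4 × (7.46 in)² = 43.71 in^2
Rod-side annular area A_ann = π/4 × (7.46² − 4.84²) = 25.31 in^2
Net thrust = P_cap·A_cap − P_rod·A_ann = 1.429e5 lbf − 4111 lbf

F ≈ 1.39e5 lbf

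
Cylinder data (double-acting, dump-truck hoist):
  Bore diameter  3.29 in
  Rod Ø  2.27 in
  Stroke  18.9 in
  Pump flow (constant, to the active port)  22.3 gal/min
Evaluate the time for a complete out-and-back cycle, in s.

t ≈ 2.85 s

Cap-side area A_cap = π/4 × (3.29 in)² = 8.501 in^2
Rod-side annular area A_ann = π/4 × (3.29² − 2.27²) = 4.454 in^2
t_ext = A_cap·L/Q = 1.871 s
t_ret = A_ann·L/Q = 0.9805 s
t_cycle = t_ext + t_ret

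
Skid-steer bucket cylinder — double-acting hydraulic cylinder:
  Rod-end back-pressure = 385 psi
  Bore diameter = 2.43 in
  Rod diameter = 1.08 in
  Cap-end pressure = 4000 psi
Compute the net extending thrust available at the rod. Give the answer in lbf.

F ≈ 17100 lbf

Cap-side area A_cap = π/4 × (2.43 in)² = 4.638 in^2
Rod-side annular area A_ann = π/4 × (2.43² − 1.08²) = 3.722 in^2
Net thrust = P_cap·A_cap − P_rod·A_ann = 18550 lbf − 1433 lbf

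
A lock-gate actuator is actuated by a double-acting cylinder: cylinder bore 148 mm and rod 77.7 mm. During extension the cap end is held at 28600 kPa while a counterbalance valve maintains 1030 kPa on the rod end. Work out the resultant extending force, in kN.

Cap-side area A_cap = π/4 × (148 mm)² = 17200 mm^2
Rod-side annular area A_ann = π/4 × (148² − 77.7²) = 12460 mm^2
Net thrust = P_cap·A_cap − P_rod·A_ann = 492.0 kN − 12.84 kN

F ≈ 479 kN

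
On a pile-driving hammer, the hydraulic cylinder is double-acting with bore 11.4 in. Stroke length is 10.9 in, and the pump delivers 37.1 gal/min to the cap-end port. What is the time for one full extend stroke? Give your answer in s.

Cap-side area A_cap = π/4 × (11.4 in)² = 102.1 in^2
Swept volume V = A × L; t = V / Q = A·L / Q

t ≈ 7.79 s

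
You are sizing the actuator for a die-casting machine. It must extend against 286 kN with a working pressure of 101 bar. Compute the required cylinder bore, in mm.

Extension force acts on the full piston face: F = P × (π/4)D².
D = √(4F / (πP)) = √(4 × 286 kN / (π × 101 bar))

D ≈ 190 mm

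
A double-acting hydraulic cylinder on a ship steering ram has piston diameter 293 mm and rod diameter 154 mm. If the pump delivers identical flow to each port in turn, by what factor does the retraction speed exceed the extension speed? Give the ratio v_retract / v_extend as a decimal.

v_ret/v_ext ≈ 1.38

Cap-side area A_cap = π/4 × (293 mm)² = 67430 mm^2
Rod-side annular area A_ann = π/4 × (293² − 154²) = 48800 mm^2
For equal Q, v ∝ 1/A, so v_ret/v_ext = A_cap/A_ann.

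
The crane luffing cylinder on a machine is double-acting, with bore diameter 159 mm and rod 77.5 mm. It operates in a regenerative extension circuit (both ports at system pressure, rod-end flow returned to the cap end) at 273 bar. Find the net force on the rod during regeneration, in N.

F ≈ 1.29e5 N

With equal pressure on both faces, forces on the annular region cancel; the net push is pressure × rod cross-section.
Rod cross-section A_rod = π/4 × (77.5 mm)² = 4717 mm^2
F = P × A_rod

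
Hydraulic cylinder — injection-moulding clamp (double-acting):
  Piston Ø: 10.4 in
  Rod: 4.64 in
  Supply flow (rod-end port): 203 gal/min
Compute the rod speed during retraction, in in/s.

Rod-side annular area A_ann = π/4 × (10.4² − 4.64²) = 68.04 in^2
Flow into the rod-end port fills the annular volume.
v = Q / A

v ≈ 11.5 in/s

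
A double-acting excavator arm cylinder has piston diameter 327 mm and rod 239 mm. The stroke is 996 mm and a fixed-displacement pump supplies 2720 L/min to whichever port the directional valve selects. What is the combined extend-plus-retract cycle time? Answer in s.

t ≈ 2.70 s

Cap-side area A_cap = π/4 × (327 mm)² = 83980 mm^2
Rod-side annular area A_ann = π/4 × (327² − 239²) = 39120 mm^2
t_ext = A_cap·L/Q = 1.845 s
t_ret = A_ann·L/Q = 0.8595 s
t_cycle = t_ext + t_ret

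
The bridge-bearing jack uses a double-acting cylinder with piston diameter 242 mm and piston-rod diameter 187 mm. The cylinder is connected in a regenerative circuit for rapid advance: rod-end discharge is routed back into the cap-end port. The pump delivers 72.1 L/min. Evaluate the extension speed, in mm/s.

v ≈ 43.8 mm/s

In regeneration the rod-end outflow joins the pump flow into the cap end, so the net volume the pump must supply per unit advance equals the rod cross-section area.
Rod cross-section A_rod = π/4 × (187 mm)² = 27460 mm^2
v = Q_pump / A_rod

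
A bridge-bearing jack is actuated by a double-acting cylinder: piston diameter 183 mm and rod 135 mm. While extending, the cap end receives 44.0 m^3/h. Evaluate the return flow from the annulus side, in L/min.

Cap-side area A_cap = π/4 × (183 mm)² = 26300 mm^2
Rod-side annular area A_ann = π/4 × (183² − 135²) = 11990 mm^2
Piston speed v = Q_in/A_cap; rod-end outflow Q_out = v × A_ann = Q_in × A_ann/A_cap.

Q_out ≈ 334 L/min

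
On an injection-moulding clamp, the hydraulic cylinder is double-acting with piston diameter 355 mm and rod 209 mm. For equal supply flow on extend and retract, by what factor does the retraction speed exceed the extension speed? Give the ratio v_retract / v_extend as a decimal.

v_ret/v_ext ≈ 1.53

Cap-side area A_cap = π/4 × (355 mm)² = 98980 mm^2
Rod-side annular area A_ann = π/4 × (355² − 209²) = 64670 mm^2
For equal Q, v ∝ 1/A, so v_ret/v_ext = A_cap/A_ann.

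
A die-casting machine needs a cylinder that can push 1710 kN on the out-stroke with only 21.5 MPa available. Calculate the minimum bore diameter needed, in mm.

Extension force acts on the full piston face: F = P × (π/4)D².
D = √(4F / (πP)) = √(4 × 1710 kN / (π × 21.5 MPa))

D ≈ 318 mm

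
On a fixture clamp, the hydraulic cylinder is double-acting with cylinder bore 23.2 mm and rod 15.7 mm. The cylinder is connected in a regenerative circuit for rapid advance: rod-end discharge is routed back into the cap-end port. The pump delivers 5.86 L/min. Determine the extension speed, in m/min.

In regeneration the rod-end outflow joins the pump flow into the cap end, so the net volume the pump must supply per unit advance equals the rod cross-section area.
Rod cross-section A_rod = π/4 × (15.7 mm)² = 193.6 mm^2
v = Q_pump / A_rod

v ≈ 30.3 m/min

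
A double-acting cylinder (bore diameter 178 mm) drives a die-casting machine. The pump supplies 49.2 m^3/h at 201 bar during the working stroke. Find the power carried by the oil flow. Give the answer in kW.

W ≈ 275 kW

Hydraulic power = P × Q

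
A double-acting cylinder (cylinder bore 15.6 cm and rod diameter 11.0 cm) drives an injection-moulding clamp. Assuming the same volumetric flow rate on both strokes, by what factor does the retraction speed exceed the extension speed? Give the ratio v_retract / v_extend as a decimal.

Cap-side area A_cap = π/4 × (15.6 cm)² = 191.1 cm^2
Rod-side annular area A_ann = π/4 × (15.6² − 11.0²) = 96.10 cm^2
For equal Q, v ∝ 1/A, so v_ret/v_ext = A_cap/A_ann.

v_ret/v_ext ≈ 1.99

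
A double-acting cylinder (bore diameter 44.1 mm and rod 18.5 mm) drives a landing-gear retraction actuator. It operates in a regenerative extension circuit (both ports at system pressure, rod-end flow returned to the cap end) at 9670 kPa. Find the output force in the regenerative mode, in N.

F ≈ 2600 N

With equal pressure on both faces, forces on the annular region cancel; the net push is pressure × rod cross-section.
Rod cross-section A_rod = π/4 × (18.5 mm)² = 268.8 mm^2
F = P × A_rod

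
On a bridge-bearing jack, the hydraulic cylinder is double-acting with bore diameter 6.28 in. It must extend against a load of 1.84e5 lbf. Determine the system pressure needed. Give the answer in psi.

Cap-side area A_cap = π/4 × (6.28 in)² = 30.97 in^2
P = F / A = 1.84e5 lbf / A

P ≈ 5940 psi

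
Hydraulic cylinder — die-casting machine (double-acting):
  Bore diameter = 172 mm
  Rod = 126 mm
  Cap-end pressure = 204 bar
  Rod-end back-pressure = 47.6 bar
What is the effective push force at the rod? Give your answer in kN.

Cap-side area A_cap = π/4 × (172 mm)² = 23240 mm^2
Rod-side annular area A_ann = π/4 × (172² − 126²) = 10770 mm^2
Net thrust = P_cap·A_cap − P_rod·A_ann = 474.0 kN − 51.25 kN

F ≈ 423 kN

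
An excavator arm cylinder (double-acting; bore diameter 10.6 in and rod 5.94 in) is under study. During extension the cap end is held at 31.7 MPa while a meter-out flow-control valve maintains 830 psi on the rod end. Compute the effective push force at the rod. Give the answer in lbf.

Cap-side area A_cap = π/4 × (10.6 in)² = 88.25 in^2
Rod-side annular area A_ann = π/4 × (10.6² − 5.94²) = 60.54 in^2
Net thrust = P_cap·A_cap − P_rod·A_ann = 4.057e5 lbf − 50240 lbf

F ≈ 3.55e5 lbf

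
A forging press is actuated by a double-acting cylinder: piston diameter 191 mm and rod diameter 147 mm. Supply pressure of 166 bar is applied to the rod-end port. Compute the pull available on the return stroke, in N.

Rod-side annular area A_ann = π/4 × (191² − 147²) = 11680 mm^2
On retraction the pressure acts on the annular area (bore minus rod).
F = P × A_ann

F ≈ 1.94e5 N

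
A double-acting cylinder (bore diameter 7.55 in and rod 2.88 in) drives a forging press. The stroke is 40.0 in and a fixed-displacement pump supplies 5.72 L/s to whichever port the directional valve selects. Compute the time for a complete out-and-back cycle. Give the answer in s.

t ≈ 9.51 s

Cap-side area A_cap = π/4 × (7.55 in)² = 44.77 in^2
Rod-side annular area A_ann = π/4 × (7.55² − 2.88²) = 38.26 in^2
t_ext = A_cap·L/Q = 5.130 s
t_ret = A_ann·L/Q = 4.384 s
t_cycle = t_ext + t_ret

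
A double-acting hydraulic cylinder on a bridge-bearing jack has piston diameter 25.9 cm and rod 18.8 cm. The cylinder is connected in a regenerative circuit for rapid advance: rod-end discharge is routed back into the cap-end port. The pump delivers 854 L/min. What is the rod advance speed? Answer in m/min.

In regeneration the rod-end outflow joins the pump flow into the cap end, so the net volume the pump must supply per unit advance equals the rod cross-section area.
Rod cross-section A_rod = π/4 × (18.8 cm)² = 277.6 cm^2
v = Q_pump / A_rod

v ≈ 30.8 m/min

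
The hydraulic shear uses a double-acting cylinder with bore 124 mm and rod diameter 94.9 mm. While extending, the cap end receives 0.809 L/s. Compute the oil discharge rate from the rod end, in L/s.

Q_out ≈ 0.335 L/s

Cap-side area A_cap = π/4 × (124 mm)² = 12080 mm^2
Rod-side annular area A_ann = π/4 × (124² − 94.9²) = 5003 mm^2
Piston speed v = Q_in/A_cap; rod-end outflow Q_out = v × A_ann = Q_in × A_ann/A_cap.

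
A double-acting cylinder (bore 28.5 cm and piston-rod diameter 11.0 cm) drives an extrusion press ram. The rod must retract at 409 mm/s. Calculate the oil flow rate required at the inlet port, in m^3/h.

Q ≈ 79.9 m^3/h

Rod-side annular area A_ann = π/4 × (28.5² − 11.0²) = 542.9 cm^2
Q = A × v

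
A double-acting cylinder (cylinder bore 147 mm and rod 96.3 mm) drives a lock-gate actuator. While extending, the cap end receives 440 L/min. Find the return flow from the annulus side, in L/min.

Q_out ≈ 251 L/min

Cap-side area A_cap = π/4 × (147 mm)² = 16970 mm^2
Rod-side annular area A_ann = π/4 × (147² − 96.3²) = 9688 mm^2
Piston speed v = Q_in/A_cap; rod-end outflow Q_out = v × A_ann = Q_in × A_ann/A_cap.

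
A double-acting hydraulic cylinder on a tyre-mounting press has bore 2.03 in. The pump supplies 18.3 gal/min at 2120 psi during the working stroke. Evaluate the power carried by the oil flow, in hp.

W ≈ 22.6 hp

Hydraulic power = P × Q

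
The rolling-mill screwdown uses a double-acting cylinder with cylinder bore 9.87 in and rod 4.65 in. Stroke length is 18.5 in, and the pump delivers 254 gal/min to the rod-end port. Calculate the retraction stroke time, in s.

t ≈ 1.13 s

Rod-side annular area A_ann = π/4 × (9.87² − 4.65²) = 59.53 in^2
Swept volume V = A × L; t = V / Q = A·L / Q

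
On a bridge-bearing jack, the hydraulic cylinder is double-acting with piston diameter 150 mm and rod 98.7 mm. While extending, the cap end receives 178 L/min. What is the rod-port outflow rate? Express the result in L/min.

Q_out ≈ 101 L/min

Cap-side area A_cap = π/4 × (150 mm)² = 17670 mm^2
Rod-side annular area A_ann = π/4 × (150² − 98.7²) = 10020 mm^2
Piston speed v = Q_in/A_cap; rod-end outflow Q_out = v × A_ann = Q_in × A_ann/A_cap.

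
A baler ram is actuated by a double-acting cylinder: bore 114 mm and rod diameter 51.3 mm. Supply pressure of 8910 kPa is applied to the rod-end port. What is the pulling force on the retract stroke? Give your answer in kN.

Rod-side annular area A_ann = π/4 × (114² − 51.3²) = 8140 mm^2
On retraction the pressure acts on the annular area (bore minus rod).
F = P × A_ann

F ≈ 72.5 kN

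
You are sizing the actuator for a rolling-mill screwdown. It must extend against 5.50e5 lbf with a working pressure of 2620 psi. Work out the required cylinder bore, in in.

Extension force acts on the full piston face: F = P × (π/4)D².
D = √(4F / (πP)) = √(4 × 5.50e5 lbf / (π × 2620 psi))

D ≈ 16.3 in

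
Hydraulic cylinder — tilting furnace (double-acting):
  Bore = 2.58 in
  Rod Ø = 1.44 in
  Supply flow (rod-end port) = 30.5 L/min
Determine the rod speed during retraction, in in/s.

v ≈ 8.62 in/s

Rod-side annular area A_ann = π/4 × (2.58² − 1.44²) = 3.599 in^2
Flow into the rod-end port fills the annular volume.
v = Q / A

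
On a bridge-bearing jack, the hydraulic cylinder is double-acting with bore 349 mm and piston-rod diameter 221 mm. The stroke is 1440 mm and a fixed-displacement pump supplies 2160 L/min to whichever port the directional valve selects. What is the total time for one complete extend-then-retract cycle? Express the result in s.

t ≈ 6.12 s

Cap-side area A_cap = π/4 × (349 mm)² = 95660 mm^2
Rod-side annular area A_ann = π/4 × (349² − 221²) = 57300 mm^2
t_ext = A_cap·L/Q = 3.826 s
t_ret = A_ann·L/Q = 2.292 s
t_cycle = t_ext + t_ret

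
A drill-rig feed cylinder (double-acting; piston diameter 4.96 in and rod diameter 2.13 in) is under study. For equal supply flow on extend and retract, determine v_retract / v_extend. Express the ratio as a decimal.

Cap-side area A_cap = π/4 × (4.96 in)² = 19.32 in^2
Rod-side annular area A_ann = π/4 × (4.96² − 2.13²) = 15.76 in^2
For equal Q, v ∝ 1/A, so v_ret/v_ext = A_cap/A_ann.

v_ret/v_ext ≈ 1.23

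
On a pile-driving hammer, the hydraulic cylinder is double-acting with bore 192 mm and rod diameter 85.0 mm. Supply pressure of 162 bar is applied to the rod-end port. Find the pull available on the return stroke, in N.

Rod-side annular area A_ann = π/4 × (192² − 85.0²) = 23280 mm^2
On retraction the pressure acts on the annular area (bore minus rod).
F = P × A_ann

F ≈ 3.77e5 N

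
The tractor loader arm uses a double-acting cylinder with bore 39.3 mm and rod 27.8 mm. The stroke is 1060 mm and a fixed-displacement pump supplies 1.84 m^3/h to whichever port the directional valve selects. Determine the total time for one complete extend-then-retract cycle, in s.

t ≈ 3.77 s

Cap-side area A_cap = π/4 × (39.3 mm)² = 1213 mm^2
Rod-side annular area A_ann = π/4 × (39.3² − 27.8²) = 606.1 mm^2
t_ext = A_cap·L/Q = 2.516 s
t_ret = A_ann·L/Q = 1.257 s
t_cycle = t_ext + t_ret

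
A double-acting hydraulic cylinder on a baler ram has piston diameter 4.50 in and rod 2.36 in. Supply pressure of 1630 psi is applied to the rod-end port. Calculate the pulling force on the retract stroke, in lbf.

Rod-side annular area A_ann = π/4 × (4.50² − 2.36²) = 11.53 in^2
On retraction the pressure acts on the annular area (bore minus rod).
F = P × A_ann

F ≈ 18800 lbf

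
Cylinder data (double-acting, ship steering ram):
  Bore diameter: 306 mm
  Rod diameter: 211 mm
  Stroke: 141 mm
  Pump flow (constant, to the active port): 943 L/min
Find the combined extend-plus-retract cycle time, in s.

t ≈ 1.01 s

Cap-side area A_cap = π/4 × (306 mm)² = 73540 mm^2
Rod-side annular area A_ann = π/4 × (306² − 211²) = 38570 mm^2
t_ext = A_cap·L/Q = 0.6598 s
t_ret = A_ann·L/Q = 0.3461 s
t_cycle = t_ext + t_ret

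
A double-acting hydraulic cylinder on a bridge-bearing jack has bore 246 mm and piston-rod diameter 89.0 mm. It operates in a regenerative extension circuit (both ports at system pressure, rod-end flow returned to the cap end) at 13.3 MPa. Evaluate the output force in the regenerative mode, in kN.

With equal pressure on both faces, forces on the annular region cancel; the net push is pressure × rod cross-section.
Rod cross-section A_rod = π/4 × (89.0 mm)² = 6221 mm^2
F = P × A_rod

F ≈ 82.7 kN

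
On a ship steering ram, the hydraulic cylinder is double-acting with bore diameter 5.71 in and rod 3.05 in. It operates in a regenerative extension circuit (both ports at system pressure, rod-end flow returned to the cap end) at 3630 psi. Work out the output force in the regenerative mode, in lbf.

With equal pressure on both faces, forces on the annular region cancel; the net push is pressure × rod cross-section.
Rod cross-section A_rod = π/4 × (3.05 in)² = 7.306 in^2
F = P × A_rod

F ≈ 26500 lbf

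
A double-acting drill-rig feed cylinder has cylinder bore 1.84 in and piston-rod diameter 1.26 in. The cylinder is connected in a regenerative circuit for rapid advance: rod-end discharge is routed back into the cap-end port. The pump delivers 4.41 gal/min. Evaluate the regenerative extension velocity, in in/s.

v ≈ 13.6 in/s

In regeneration the rod-end outflow joins the pump flow into the cap end, so the net volume the pump must supply per unit advance equals the rod cross-section area.
Rod cross-section A_rod = π/4 × (1.26 in)² = 1.247 in^2
v = Q_pump / A_rod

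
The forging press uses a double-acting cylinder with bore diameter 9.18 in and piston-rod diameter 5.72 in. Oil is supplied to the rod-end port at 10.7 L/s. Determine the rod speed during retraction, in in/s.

v ≈ 16.1 in/s

Rod-side annular area A_ann = π/4 × (9.18² − 5.72²) = 40.49 in^2
Flow into the rod-end port fills the annular volume.
v = Q / A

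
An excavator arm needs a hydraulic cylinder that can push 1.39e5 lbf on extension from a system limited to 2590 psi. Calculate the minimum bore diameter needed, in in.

Extension force acts on the full piston face: F = P × (π/4)D².
D = √(4F / (πP)) = √(4 × 1.39e5 lbf / (π × 2590 psi))

D ≈ 8.27 in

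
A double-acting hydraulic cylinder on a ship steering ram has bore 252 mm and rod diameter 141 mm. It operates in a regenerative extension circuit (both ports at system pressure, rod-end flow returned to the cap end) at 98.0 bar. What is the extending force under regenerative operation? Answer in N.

With equal pressure on both faces, forces on the annular region cancel; the net push is pressure × rod cross-section.
Rod cross-section A_rod = π/4 × (141 mm)² = 15610 mm^2
F = P × A_rod

F ≈ 1.53e5 N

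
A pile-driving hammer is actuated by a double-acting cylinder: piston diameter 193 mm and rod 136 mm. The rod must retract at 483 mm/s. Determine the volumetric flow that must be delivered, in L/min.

Rod-side annular area A_ann = π/4 × (193² − 136²) = 14730 mm^2
Q = A × v

Q ≈ 427 L/min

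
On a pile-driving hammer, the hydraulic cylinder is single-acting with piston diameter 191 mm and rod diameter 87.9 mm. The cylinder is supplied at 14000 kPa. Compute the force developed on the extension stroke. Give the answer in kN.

F ≈ 401 kN

Cap-side area A_cap = π/4 × (191 mm)² = 28650 mm^2
F = P × A_cap = 14000 kPa × A_cap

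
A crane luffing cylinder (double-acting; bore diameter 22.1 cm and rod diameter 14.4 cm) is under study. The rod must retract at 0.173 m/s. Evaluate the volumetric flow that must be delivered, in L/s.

Rod-side annular area A_ann = π/4 × (22.1² − 14.4²) = 220.7 cm^2
Q = A × v

Q ≈ 3.82 L/s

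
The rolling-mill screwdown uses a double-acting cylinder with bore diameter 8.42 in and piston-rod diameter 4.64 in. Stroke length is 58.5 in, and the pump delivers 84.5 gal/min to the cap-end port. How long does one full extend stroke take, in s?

Cap-side area A_cap = π/4 × (8.42 in)² = 55.68 in^2
Swept volume V = A × L; t = V / Q = A·L / Q

t ≈ 10.0 s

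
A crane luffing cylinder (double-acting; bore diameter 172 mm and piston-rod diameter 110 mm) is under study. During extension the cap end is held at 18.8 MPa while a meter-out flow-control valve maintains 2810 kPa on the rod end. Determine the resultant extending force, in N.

Cap-side area A_cap = π/4 × (172 mm)² = 23240 mm^2
Rod-side annular area A_ann = π/4 × (172² − 110²) = 13730 mm^2
Net thrust = P_cap·A_cap − P_rod·A_ann = 4.368e5 N − 38590 N

F ≈ 3.98e5 N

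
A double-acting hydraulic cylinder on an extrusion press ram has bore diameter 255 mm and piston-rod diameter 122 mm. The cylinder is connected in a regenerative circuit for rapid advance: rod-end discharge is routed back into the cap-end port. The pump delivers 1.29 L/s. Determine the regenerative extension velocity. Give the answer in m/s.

In regeneration the rod-end outflow joins the pump flow into the cap end, so the net volume the pump must supply per unit advance equals the rod cross-section area.
Rod cross-section A_rod = π/4 × (122 mm)² = 11690 mm^2
v = Q_pump / A_rod

v ≈ 0.110 m/s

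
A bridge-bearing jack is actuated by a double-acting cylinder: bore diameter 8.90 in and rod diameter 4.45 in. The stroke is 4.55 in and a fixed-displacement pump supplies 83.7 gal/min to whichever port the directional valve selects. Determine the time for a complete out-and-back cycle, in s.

Cap-side area A_cap = π/4 × (8.90 in)² = 62.21 in^2
Rod-side annular area A_ann = π/4 × (8.90² − 4.45²) = 46.66 in^2
t_ext = A_cap·L/Q = 0.8784 s
t_ret = A_ann·L/Q = 0.6588 s
t_cycle = t_ext + t_ret

t ≈ 1.54 s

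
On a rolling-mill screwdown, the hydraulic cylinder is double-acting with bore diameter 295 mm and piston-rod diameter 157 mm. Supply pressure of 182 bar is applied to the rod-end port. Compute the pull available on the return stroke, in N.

F ≈ 8.92e5 N

Rod-side annular area A_ann = π/4 × (295² − 157²) = 48990 mm^2
On retraction the pressure acts on the annular area (bore minus rod).
F = P × A_ann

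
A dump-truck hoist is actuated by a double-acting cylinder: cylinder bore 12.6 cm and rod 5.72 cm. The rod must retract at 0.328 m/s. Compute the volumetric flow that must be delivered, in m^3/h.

Rod-side annular area A_ann = π/4 × (12.6² − 5.72²) = 98.99 cm^2
Q = A × v

Q ≈ 11.7 m^3/h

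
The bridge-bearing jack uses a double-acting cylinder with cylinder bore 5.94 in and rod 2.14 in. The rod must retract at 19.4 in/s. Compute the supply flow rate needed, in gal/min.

Q ≈ 122 gal/min

Rod-side annular area A_ann = π/4 × (5.94² − 2.14²) = 24.11 in^2
Q = A × v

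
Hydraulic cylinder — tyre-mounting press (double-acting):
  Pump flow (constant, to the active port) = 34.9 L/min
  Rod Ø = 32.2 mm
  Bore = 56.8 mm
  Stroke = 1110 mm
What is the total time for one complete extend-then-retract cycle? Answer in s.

t ≈ 8.12 s

Cap-side area A_cap = π/4 × (56.8 mm)² = 2534 mm^2
Rod-side annular area A_ann = π/4 × (56.8² − 32.2²) = 1720 mm^2
t_ext = A_cap·L/Q = 4.835 s
t_ret = A_ann·L/Q = 3.281 s
t_cycle = t_ext + t_ret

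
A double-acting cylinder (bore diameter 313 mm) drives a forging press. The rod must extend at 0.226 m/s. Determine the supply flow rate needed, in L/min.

Cap-side area A_cap = π/4 × (313 mm)² = 76940 mm^2
Q = A × v

Q ≈ 1040 L/min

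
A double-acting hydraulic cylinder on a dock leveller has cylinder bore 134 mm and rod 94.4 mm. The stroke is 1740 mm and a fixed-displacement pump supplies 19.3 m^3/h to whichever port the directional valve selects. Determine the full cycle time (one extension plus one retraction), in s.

t ≈ 6.88 s

Cap-side area A_cap = π/4 × (134 mm)² = 14100 mm^2
Rod-side annular area A_ann = π/4 × (134² − 94.4²) = 7104 mm^2
t_ext = A_cap·L/Q = 4.577 s
t_ret = A_ann·L/Q = 2.306 s
t_cycle = t_ext + t_ret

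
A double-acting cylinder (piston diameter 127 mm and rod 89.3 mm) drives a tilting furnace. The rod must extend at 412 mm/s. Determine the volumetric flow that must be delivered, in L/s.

Q ≈ 5.22 L/s

Cap-side area A_cap = π/4 × (127 mm)² = 12670 mm^2
Q = A × v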